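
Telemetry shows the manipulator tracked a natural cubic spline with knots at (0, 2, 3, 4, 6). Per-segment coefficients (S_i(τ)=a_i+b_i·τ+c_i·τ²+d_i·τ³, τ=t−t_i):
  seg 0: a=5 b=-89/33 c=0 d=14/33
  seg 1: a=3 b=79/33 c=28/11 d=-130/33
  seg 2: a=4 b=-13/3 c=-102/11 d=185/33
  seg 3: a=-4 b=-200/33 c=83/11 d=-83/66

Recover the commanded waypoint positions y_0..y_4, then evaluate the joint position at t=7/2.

y_0 = S_0(0) = a_0 = 5
y_1 = S_1(0) = a_1 = 3
y_2 = S_2(0) = a_2 = 4
y_3 = S_3(0) = a_3 = -4
y_4 = S_3(2) = 4
t_q=7/2 is in segment 2 (τ=1/2); S_2(τ)=19/88

y_0=5 y_1=3 y_2=4 y_3=-4 y_4=4
S(7/2) = 19/88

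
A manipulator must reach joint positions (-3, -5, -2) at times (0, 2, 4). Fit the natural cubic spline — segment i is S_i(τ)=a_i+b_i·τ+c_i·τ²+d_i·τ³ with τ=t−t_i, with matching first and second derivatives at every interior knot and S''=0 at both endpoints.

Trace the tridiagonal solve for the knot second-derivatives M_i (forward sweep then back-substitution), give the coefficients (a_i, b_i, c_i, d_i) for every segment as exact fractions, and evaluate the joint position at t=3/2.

  seg 0: a=-3 b=-13/8 c=0 d=5/32
  seg 1: a=-5 b=1/4 c=15/16 d=-5/32
S(3/2) = -1257/256

Δ: Δ0=-1, Δ1=3/2
row 1: diag=8, rhs=15; c'=1/4, d'=15/8
back: M1=15/8
M: M0=0, M1=15/8, M2=0
seg 0: a=-3, c=M0/2=0, d=(M1−M0)/(6·2)=5/32, b=Δ0−h0·(2M0+M1)/6=-13/8
seg 1: a=-5, c=M1/2=15/16, d=(M2−M1)/(6·2)=-5/32, b=Δ1−h1·(2M1+M2)/6=1/4
t_q=3/2 → seg 0, τ=3/2; S=-3+-13/8·τ+0·τ²+5/32·τ³=-1257/256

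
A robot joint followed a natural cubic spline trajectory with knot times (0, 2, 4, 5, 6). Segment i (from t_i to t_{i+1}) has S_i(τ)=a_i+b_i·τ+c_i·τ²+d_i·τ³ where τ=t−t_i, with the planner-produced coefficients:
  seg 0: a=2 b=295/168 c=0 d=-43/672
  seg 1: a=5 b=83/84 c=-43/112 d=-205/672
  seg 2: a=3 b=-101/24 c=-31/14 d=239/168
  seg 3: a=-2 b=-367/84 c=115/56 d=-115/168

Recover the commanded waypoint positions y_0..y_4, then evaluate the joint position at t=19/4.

y_0 = S_0(0) = a_0 = 2
y_1 = S_1(0) = a_1 = 5
y_2 = S_2(0) = a_2 = 3
y_3 = S_3(0) = a_3 = -2
y_4 = S_3(1) = -5
t_q=19/4 is in segment 2 (τ=3/4); S_2(τ)=-2873/3584

y_0=2 y_1=5 y_2=3 y_3=-2 y_4=-5
S(19/4) = -2873/3584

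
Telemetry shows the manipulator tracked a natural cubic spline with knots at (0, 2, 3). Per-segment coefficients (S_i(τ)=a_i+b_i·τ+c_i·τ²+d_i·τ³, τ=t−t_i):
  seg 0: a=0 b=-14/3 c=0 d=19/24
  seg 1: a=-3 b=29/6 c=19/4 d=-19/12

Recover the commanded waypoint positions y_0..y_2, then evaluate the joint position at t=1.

y_0 = S_0(0) = a_0 = 0
y_1 = S_1(0) = a_1 = -3
y_2 = S_1(1) = 5
t_q=1 is in segment 0 (τ=1); S_0(τ)=-31/8

y_0=0 y_1=-3 y_2=5
S(1) = -31/8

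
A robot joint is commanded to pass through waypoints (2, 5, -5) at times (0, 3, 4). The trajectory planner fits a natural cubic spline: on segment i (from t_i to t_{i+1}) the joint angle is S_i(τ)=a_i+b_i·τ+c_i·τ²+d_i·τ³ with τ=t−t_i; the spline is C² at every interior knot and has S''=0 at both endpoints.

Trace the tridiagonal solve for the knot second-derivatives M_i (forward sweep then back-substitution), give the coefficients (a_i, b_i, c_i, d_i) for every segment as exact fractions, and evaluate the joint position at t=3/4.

Δ: Δ0=1, Δ1=-10
row 1: diag=8, rhs=-66; c'=1/8, d'=-33/4
back: M1=-33/4
M: M0=0, M1=-33/4, M2=0
seg 0: a=2, c=M0/2=0, d=(M1−M0)/(6·3)=-11/24, b=Δ0−h0·(2M0+M1)/6=41/8
seg 1: a=5, c=M1/2=-33/8, d=(M2−M1)/(6·1)=11/8, b=Δ1−h1·(2M1+M2)/6=-29/4
t_q=3/4 → seg 0, τ=3/4; S=2+41/8·τ+0·τ²+-11/24·τ³=2893/512

  seg 0: a=2 b=41/8 c=0 d=-11/24
  seg 1: a=5 b=-29/4 c=-33/8 d=11/8
S(3/4) = 2893/512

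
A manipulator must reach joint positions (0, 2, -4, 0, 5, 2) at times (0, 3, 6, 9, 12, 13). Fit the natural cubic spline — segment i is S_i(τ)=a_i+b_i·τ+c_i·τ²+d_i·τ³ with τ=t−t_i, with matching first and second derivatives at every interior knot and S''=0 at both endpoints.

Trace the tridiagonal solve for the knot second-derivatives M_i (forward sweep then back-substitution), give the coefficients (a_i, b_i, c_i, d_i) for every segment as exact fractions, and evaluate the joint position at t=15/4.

  seg 0: a=0 b=1910/1209 c=0 d=-368/3627
  seg 1: a=2 b=-1402/1209 c=-368/403 d=2296/10881
  seg 2: a=-4 b=-1138/1209 c=1192/1209 d=-826/10881
  seg 3: a=0 b=272/93 c=122/403 d=-97/403
  seg 4: a=5 b=-2125/1209 c=-751/403 d=751/1209
S(15/4) = 175/248

Δ: Δ0=2/3, Δ1=-2, Δ2=4/3, Δ3=5/3, Δ4=-3
row 1: diag=12, rhs=-16; c'=1/4, d'=-4/3
row 2: denom=12−3·1/4=45/4; d'=(20−3·-4/3)/(45/4)=32/15
row 3: denom=12−3·4/15=56/5; d'=(2−3·32/15)/(56/5)=-11/28
row 4: denom=8−3·15/56=403/56; d'=(-28−3·-11/28)/(403/56)=-1502/403
back: M4=-1502/403
back: M3=-11/28−15/56·-1502/403=244/403
back: M2=32/15−4/15·244/403=2384/1209
back: M1=-4/3−1/4·2384/1209=-736/403
M: M0=0, M1=-736/403, M2=2384/1209, M3=244/403, M4=-1502/403, M5=0
seg 0: a=0, c=M0/2=0, d=(M1−M0)/(6·3)=-368/3627, b=Δ0−h0·(2M0+M1)/6=1910/1209
seg 1: a=2, c=M1/2=-368/403, d=(M2−M1)/(6·3)=2296/10881, b=Δ1−h1·(2M1+M2)/6=-1402/1209
seg 2: a=-4, c=M2/2=1192/1209, d=(M3−M2)/(6·3)=-826/10881, b=Δ2−h2·(2M2+M3)/6=-1138/1209
seg 3: a=0, c=M3/2=122/403, d=(M4−M3)/(6·3)=-97/403, b=Δ3−h3·(2M3+M4)/6=272/93
seg 4: a=5, c=M4/2=-751/403, d=(M5−M4)/(6·1)=751/1209, b=Δ4−h4·(2M4+M5)/6=-2125/1209
t_q=15/4 → seg 1, τ=3/4; S=2+-1402/1209·τ+-368/403·τ²+2296/10881·τ³=175/248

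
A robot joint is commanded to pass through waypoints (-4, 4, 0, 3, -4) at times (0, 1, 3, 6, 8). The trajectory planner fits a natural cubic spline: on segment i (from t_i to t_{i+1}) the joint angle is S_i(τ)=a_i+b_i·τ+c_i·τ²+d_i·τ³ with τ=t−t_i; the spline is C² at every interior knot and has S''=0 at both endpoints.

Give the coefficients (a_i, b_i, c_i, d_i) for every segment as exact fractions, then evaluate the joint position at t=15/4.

Δ: Δ0=8, Δ1=-2, Δ2=1, Δ3=-7/2
row 1: diag=6, rhs=-60; c'=1/3, d'=-10
row 2: denom=10−2·1/3=28/3; d'=(18−2·-10)/(28/3)=57/14
row 3: denom=10−3·9/28=253/28; d'=(-27−3·57/14)/(253/28)=-1098/253
back: M3=-1098/253
back: M2=57/14−9/28·-1098/253=1383/253
back: M1=-10−1/3·1383/253=-2991/253
M: M0=0, M1=-2991/253, M2=1383/253, M3=-1098/253, M4=0
seg 0: a=-4, c=M0/2=0, d=(M1−M0)/(6·1)=-997/506, b=Δ0−h0·(2M0+M1)/6=5045/506
seg 1: a=4, c=M1/2=-2991/506, d=(M2−M1)/(6·2)=729/506, b=Δ1−h1·(2M1+M2)/6=1027/253
seg 2: a=0, c=M2/2=1383/506, d=(M3−M2)/(6·3)=-827/1518, b=Δ2−h2·(2M2+M3)/6=-581/253
seg 3: a=3, c=M3/2=-549/253, d=(M4−M3)/(6·2)=183/506, b=Δ3−h3·(2M3+M4)/6=-307/506
t_q=15/4 → seg 2, τ=3/4; S=0+-581/253·τ+1383/506·τ²+-827/1518·τ³=-1221/2944

  seg 0: a=-4 b=5045/506 c=0 d=-997/506
  seg 1: a=4 b=1027/253 c=-2991/506 d=729/506
  seg 2: a=0 b=-581/253 c=1383/506 d=-827/1518
  seg 3: a=3 b=-307/506 c=-549/253 d=183/506
S(15/4) = -1221/2944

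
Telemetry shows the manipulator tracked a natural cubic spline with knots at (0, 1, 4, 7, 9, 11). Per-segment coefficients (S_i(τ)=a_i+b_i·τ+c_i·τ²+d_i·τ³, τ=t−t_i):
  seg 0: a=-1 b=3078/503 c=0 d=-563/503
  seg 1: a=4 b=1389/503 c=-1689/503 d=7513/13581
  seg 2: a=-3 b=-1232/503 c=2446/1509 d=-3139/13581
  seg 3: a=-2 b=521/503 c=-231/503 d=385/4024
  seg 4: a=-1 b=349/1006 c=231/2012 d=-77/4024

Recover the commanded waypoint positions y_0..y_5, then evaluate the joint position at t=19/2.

y_0=-1 y_1=4 y_2=-3 y_3=-2 y_4=-1 y_5=0
S(19/2) = -25761/32192

y_0 = S_0(0) = a_0 = -1
y_1 = S_1(0) = a_1 = 4
y_2 = S_2(0) = a_2 = -3
y_3 = S_3(0) = a_3 = -2
y_4 = S_4(0) = a_4 = -1
y_5 = S_4(2) = 0
t_q=19/2 is in segment 4 (τ=1/2); S_4(τ)=-25761/32192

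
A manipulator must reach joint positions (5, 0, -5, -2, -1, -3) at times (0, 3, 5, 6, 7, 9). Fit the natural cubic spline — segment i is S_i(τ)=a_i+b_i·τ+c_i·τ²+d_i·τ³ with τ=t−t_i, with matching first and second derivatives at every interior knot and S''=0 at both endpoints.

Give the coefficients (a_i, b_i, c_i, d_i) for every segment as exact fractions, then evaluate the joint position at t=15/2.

Δ: Δ0=-5/3, Δ1=-5/2, Δ2=3, Δ3=1, Δ4=-1
row 1: diag=10, rhs=-5; c'=1/5, d'=-1/2
row 2: denom=6−2·1/5=28/5; d'=(33−2·-1/2)/(28/5)=85/14
row 3: denom=4−1·5/28=107/28; d'=(-12−1·85/14)/(107/28)=-506/107
row 4: denom=6−1·28/107=614/107; d'=(-12−1·-506/107)/(614/107)=-389/307
back: M4=-389/307
back: M3=-506/107−28/107·-389/307=-1350/307
back: M2=85/14−5/28·-1350/307=2105/307
back: M1=-1/2−1/5·2105/307=-1149/614
M: M0=0, M1=-1149/614, M2=2105/307, M3=-1350/307, M4=-389/307, M5=0
seg 0: a=5, c=M0/2=0, d=(M1−M0)/(6·3)=-383/3684, b=Δ0−h0·(2M0+M1)/6=-2693/3684
seg 1: a=0, c=M1/2=-1149/1228, d=(M2−M1)/(6·2)=5359/7368, b=Δ1−h1·(2M1+M2)/6=-6517/1842
seg 2: a=-5, c=M2/2=2105/614, d=(M3−M2)/(6·1)=-3455/1842, b=Δ2−h2·(2M2+M3)/6=1333/921
seg 3: a=-2, c=M3/2=-675/307, d=(M4−M3)/(6·1)=961/1842, b=Δ3−h3·(2M3+M4)/6=4931/1842
seg 4: a=-1, c=M4/2=-389/614, d=(M5−M4)/(6·2)=389/3684, b=Δ4−h4·(2M4+M5)/6=-143/921
t_q=15/2 → seg 4, τ=1/2; S=-1+-143/921·τ+-389/614·τ²+389/3684·τ³=-12013/9824

  seg 0: a=5 b=-2693/3684 c=0 d=-383/3684
  seg 1: a=0 b=-6517/1842 c=-1149/1228 d=5359/7368
  seg 2: a=-5 b=1333/921 c=2105/614 d=-3455/1842
  seg 3: a=-2 b=4931/1842 c=-675/307 d=961/1842
  seg 4: a=-1 b=-143/921 c=-389/614 d=389/3684
S(15/2) = -12013/9824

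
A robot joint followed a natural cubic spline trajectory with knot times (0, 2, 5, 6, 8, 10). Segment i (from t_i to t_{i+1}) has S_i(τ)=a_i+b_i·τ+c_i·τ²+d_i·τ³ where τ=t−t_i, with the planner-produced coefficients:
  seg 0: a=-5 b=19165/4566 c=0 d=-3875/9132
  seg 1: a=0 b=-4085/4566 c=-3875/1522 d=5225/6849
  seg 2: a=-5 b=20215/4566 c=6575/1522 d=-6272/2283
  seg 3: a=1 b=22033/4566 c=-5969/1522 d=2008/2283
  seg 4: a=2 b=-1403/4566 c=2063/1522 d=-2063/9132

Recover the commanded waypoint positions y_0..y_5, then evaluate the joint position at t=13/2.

y_0=-5 y_1=0 y_2=-5 y_3=1 y_4=2 y_5=5
S(13/2) = 15477/6088

y_0 = S_0(0) = a_0 = -5
y_1 = S_1(0) = a_1 = 0
y_2 = S_2(0) = a_2 = -5
y_3 = S_3(0) = a_3 = 1
y_4 = S_4(0) = a_4 = 2
y_5 = S_4(2) = 5
t_q=13/2 is in segment 3 (τ=1/2); S_3(τ)=15477/6088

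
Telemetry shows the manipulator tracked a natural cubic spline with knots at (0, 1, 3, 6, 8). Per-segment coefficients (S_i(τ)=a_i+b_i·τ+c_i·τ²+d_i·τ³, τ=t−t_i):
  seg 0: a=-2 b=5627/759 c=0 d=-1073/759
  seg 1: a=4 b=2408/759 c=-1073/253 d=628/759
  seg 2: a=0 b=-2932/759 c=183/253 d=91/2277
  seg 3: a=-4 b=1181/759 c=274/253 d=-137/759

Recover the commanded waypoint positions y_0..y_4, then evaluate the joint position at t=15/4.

y_0 = S_0(0) = a_0 = -2
y_1 = S_1(0) = a_1 = 4
y_2 = S_2(0) = a_2 = 0
y_3 = S_3(0) = a_3 = -4
y_4 = S_3(2) = 2
t_q=15/4 is in segment 2 (τ=3/4); S_2(τ)=-3641/1472

y_0=-2 y_1=4 y_2=0 y_3=-4 y_4=2
S(15/4) = -3641/1472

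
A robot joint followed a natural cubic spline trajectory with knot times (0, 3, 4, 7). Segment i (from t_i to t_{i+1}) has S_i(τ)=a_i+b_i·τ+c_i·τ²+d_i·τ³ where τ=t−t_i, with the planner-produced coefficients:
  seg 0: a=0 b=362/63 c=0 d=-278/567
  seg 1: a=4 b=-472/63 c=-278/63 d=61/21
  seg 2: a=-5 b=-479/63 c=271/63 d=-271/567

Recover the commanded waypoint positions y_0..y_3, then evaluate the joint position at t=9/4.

y_0=0 y_1=4 y_2=-5 y_3=-2
S(9/4) = 235/32

y_0 = S_0(0) = a_0 = 0
y_1 = S_1(0) = a_1 = 4
y_2 = S_2(0) = a_2 = -5
y_3 = S_2(3) = -2
t_q=9/4 is in segment 0 (τ=9/4); S_0(τ)=235/32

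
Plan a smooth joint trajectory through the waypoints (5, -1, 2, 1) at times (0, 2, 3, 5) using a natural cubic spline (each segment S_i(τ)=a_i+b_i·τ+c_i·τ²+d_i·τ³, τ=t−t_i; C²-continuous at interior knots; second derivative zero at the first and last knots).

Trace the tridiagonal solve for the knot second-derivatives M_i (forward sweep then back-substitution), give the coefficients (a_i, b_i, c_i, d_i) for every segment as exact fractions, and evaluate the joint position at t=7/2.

  seg 0: a=5 b=-184/35 c=0 d=79/140
  seg 1: a=-1 b=53/35 c=237/70 d=-19/10
  seg 2: a=2 b=181/70 c=-81/35 d=27/70
S(7/2) = 221/80

Δ: Δ0=-3, Δ1=3, Δ2=-1/2
row 1: diag=6, rhs=36; c'=1/6, d'=6
row 2: denom=6−1·1/6=35/6; d'=(-21−1·6)/(35/6)=-162/35
back: M2=-162/35
back: M1=6−1/6·-162/35=237/35
M: M0=0, M1=237/35, M2=-162/35, M3=0
seg 0: a=5, c=M0/2=0, d=(M1−M0)/(6·2)=79/140, b=Δ0−h0·(2M0+M1)/6=-184/35
seg 1: a=-1, c=M1/2=237/70, d=(M2−M1)/(6·1)=-19/10, b=Δ1−h1·(2M1+M2)/6=53/35
seg 2: a=2, c=M2/2=-81/35, d=(M3−M2)/(6·2)=27/70, b=Δ2−h2·(2M2+M3)/6=181/70
t_q=7/2 → seg 2, τ=1/2; S=2+181/70·τ+-81/35·τ²+27/70·τ³=221/80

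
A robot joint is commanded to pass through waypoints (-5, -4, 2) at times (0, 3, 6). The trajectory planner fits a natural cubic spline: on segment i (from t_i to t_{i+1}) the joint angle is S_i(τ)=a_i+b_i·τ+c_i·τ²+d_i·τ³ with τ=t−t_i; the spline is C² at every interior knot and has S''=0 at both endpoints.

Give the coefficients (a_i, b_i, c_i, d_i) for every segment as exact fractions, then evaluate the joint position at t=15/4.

Δ: Δ0=1/3, Δ1=2
row 1: diag=12, rhs=10; c'=1/4, d'=5/6
back: M1=5/6
M: M0=0, M1=5/6, M2=0
seg 0: a=-5, c=M0/2=0, d=(M1−M0)/(6·3)=5/108, b=Δ0−h0·(2M0+M1)/6=-1/12
seg 1: a=-4, c=M1/2=5/12, d=(M2−M1)/(6·3)=-5/108, b=Δ1−h1·(2M1+M2)/6=7/6
t_q=15/4 → seg 1, τ=3/4; S=-4+7/6·τ+5/12·τ²+-5/108·τ³=-745/256

  seg 0: a=-5 b=-1/12 c=0 d=5/108
  seg 1: a=-4 b=7/6 c=5/12 d=-5/108
S(15/4) = -745/256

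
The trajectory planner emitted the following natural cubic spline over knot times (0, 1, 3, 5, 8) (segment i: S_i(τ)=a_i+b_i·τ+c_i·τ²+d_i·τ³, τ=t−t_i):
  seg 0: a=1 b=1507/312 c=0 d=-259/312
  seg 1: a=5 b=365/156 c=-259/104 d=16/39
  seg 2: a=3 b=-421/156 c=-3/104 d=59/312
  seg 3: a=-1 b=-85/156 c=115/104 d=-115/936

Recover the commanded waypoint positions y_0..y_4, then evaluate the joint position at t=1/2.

y_0=1 y_1=5 y_2=3 y_3=-1 y_4=4
S(1/2) = 2755/832

y_0 = S_0(0) = a_0 = 1
y_1 = S_1(0) = a_1 = 5
y_2 = S_2(0) = a_2 = 3
y_3 = S_3(0) = a_3 = -1
y_4 = S_3(3) = 4
t_q=1/2 is in segment 0 (τ=1/2); S_0(τ)=2755/832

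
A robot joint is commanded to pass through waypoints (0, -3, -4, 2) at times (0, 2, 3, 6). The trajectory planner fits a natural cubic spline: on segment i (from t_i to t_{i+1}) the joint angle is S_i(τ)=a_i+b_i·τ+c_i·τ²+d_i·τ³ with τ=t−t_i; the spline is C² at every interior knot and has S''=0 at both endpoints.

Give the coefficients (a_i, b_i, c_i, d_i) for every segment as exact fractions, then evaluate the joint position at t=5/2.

  seg 0: a=0 b=-145/94 c=0 d=1/94
  seg 1: a=-3 b=-133/94 c=3/47 d=33/94
  seg 2: a=-4 b=-11/47 c=105/94 d=-35/282
S(5/2) = -2743/752

Δ: Δ0=-3/2, Δ1=-1, Δ2=2
row 1: diag=6, rhs=3; c'=1/6, d'=1/2
row 2: denom=8−1·1/6=47/6; d'=(18−1·1/2)/(47/6)=105/47
back: M2=105/47
back: M1=1/2−1/6·105/47=6/47
M: M0=0, M1=6/47, M2=105/47, M3=0
seg 0: a=0, c=M0/2=0, d=(M1−M0)/(6·2)=1/94, b=Δ0−h0·(2M0+M1)/6=-145/94
seg 1: a=-3, c=M1/2=3/47, d=(M2−M1)/(6·1)=33/94, b=Δ1−h1·(2M1+M2)/6=-133/94
seg 2: a=-4, c=M2/2=105/94, d=(M3−M2)/(6·3)=-35/282, b=Δ2−h2·(2M2+M3)/6=-11/47
t_q=5/2 → seg 1, τ=1/2; S=-3+-133/94·τ+3/47·τ²+33/94·τ³=-2743/752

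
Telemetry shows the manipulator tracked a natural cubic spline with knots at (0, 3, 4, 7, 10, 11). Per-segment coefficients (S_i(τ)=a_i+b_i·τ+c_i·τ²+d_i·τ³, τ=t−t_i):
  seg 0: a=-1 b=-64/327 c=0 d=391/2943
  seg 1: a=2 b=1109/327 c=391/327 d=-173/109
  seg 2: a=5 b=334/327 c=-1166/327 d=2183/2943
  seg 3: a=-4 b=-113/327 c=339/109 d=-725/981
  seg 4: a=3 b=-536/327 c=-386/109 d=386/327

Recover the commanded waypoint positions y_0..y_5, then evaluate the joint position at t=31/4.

y_0=-1 y_1=2 y_2=5 y_3=-4 y_4=3 y_5=-1
S(31/4) = -19683/6976

y_0 = S_0(0) = a_0 = -1
y_1 = S_1(0) = a_1 = 2
y_2 = S_2(0) = a_2 = 5
y_3 = S_3(0) = a_3 = -4
y_4 = S_4(0) = a_4 = 3
y_5 = S_4(1) = -1
t_q=31/4 is in segment 3 (τ=3/4); S_3(τ)=-19683/6976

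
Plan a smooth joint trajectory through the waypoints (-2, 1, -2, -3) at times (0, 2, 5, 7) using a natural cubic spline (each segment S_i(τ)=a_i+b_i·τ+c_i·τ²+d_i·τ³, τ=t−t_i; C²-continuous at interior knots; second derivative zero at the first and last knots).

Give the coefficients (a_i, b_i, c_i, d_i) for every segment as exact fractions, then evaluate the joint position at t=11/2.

  seg 0: a=-2 b=379/182 c=0 d=-53/364
  seg 1: a=1 b=61/182 c=-159/182 d=1/7
  seg 2: a=-2 b=-191/182 c=75/182 d=-25/364
S(11/2) = -1011/416

Δ: Δ0=3/2, Δ1=-1, Δ2=-1/2
row 1: diag=10, rhs=-15; c'=3/10, d'=-3/2
row 2: denom=10−3·3/10=91/10; d'=(3−3·-3/2)/(91/10)=75/91
back: M2=75/91
back: M1=-3/2−3/10·75/91=-159/91
M: M0=0, M1=-159/91, M2=75/91, M3=0
seg 0: a=-2, c=M0/2=0, d=(M1−M0)/(6·2)=-53/364, b=Δ0−h0·(2M0+M1)/6=379/182
seg 1: a=1, c=M1/2=-159/182, d=(M2−M1)/(6·3)=1/7, b=Δ1−h1·(2M1+M2)/6=61/182
seg 2: a=-2, c=M2/2=75/182, d=(M3−M2)/(6·2)=-25/364, b=Δ2−h2·(2M2+M3)/6=-191/182
t_q=11/2 → seg 2, τ=1/2; S=-2+-191/182·τ+75/182·τ²+-25/364·τ³=-1011/416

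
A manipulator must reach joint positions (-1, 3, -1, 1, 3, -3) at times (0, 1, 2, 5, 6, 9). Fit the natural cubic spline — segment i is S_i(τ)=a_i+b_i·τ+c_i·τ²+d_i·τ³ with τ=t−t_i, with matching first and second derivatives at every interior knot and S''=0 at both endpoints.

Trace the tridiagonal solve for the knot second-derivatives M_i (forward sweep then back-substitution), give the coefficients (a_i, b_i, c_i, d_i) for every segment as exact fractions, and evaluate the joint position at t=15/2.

  seg 0: a=-1 b=10366/1665 c=0 d=-3706/1665
  seg 1: a=3 b=-752/1665 c=-3706/555 d=1042/333
  seg 2: a=-1 b=-7358/1665 c=1504/555 d=-5068/14985
  seg 3: a=1 b=902/333 c=-556/1665 d=-208/555
  seg 4: a=3 b=1526/1665 c=-2428/1665 d=2428/14985
S(15/2) = 607/370

Δ: Δ0=4, Δ1=-4, Δ2=2/3, Δ3=2, Δ4=-2
row 1: diag=4, rhs=-48; c'=1/4, d'=-12
row 2: denom=8−1·1/4=31/4; d'=(28−1·-12)/(31/4)=160/31
row 3: denom=8−3·12/31=212/31; d'=(8−3·160/31)/(212/31)=-58/53
row 4: denom=8−1·31/212=1665/212; d'=(-24−1·-58/53)/(1665/212)=-4856/1665
back: M4=-4856/1665
back: M3=-58/53−31/212·-4856/1665=-1112/1665
back: M2=160/31−12/31·-1112/1665=3008/555
back: M1=-12−1/4·3008/555=-7412/555
M: M0=0, M1=-7412/555, M2=3008/555, M3=-1112/1665, M4=-4856/1665, M5=0
seg 0: a=-1, c=M0/2=0, d=(M1−M0)/(6·1)=-3706/1665, b=Δ0−h0·(2M0+M1)/6=10366/1665
seg 1: a=3, c=M1/2=-3706/555, d=(M2−M1)/(6·1)=1042/333, b=Δ1−h1·(2M1+M2)/6=-752/1665
seg 2: a=-1, c=M2/2=1504/555, d=(M3−M2)/(6·3)=-5068/14985, b=Δ2−h2·(2M2+M3)/6=-7358/1665
seg 3: a=1, c=M3/2=-556/1665, d=(M4−M3)/(6·1)=-208/555, b=Δ3−h3·(2M3+M4)/6=902/333
seg 4: a=3, c=M4/2=-2428/1665, d=(M5−M4)/(6·3)=2428/14985, b=Δ4−h4·(2M4+M5)/6=1526/1665
t_q=15/2 → seg 4, τ=3/2; S=3+1526/1665·τ+-2428/1665·τ²+2428/14985·τ³=607/370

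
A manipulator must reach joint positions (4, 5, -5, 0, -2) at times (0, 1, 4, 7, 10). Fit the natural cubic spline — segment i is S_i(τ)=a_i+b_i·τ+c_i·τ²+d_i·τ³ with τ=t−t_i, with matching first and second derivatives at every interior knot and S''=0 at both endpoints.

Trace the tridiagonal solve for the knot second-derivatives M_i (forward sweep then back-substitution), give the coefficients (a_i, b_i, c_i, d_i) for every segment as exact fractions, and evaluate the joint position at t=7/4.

  seg 0: a=4 b=293/162 c=0 d=-131/162
  seg 1: a=5 b=-50/81 c=-131/54 d=739/1458
  seg 2: a=-5 b=-241/162 c=173/81 d=-527/1458
  seg 3: a=0 b=127/81 c=-181/162 d=181/1458
S(7/4) = 3901/1152

Δ: Δ0=1, Δ1=-10/3, Δ2=5/3, Δ3=-2/3
row 1: diag=8, rhs=-26; c'=3/8, d'=-13/4
row 2: denom=12−3·3/8=87/8; d'=(30−3·-13/4)/(87/8)=106/29
row 3: denom=12−3·8/29=324/29; d'=(-14−3·106/29)/(324/29)=-181/81
back: M3=-181/81
back: M2=106/29−8/29·-181/81=346/81
back: M1=-13/4−3/8·346/81=-131/27
M: M0=0, M1=-131/27, M2=346/81, M3=-181/81, M4=0
seg 0: a=4, c=M0/2=0, d=(M1−M0)/(6·1)=-131/162, b=Δ0−h0·(2M0+M1)/6=293/162
seg 1: a=5, c=M1/2=-131/54, d=(M2−M1)/(6·3)=739/1458, b=Δ1−h1·(2M1+M2)/6=-50/81
seg 2: a=-5, c=M2/2=173/81, d=(M3−M2)/(6·3)=-527/1458, b=Δ2−h2·(2M2+M3)/6=-241/162
seg 3: a=0, c=M3/2=-181/162, d=(M4−M3)/(6·3)=181/1458, b=Δ3−h3·(2M3+M4)/6=127/81
t_q=7/4 → seg 1, τ=3/4; S=5+-50/81·τ+-131/54·τ²+739/1458·τ³=3901/1152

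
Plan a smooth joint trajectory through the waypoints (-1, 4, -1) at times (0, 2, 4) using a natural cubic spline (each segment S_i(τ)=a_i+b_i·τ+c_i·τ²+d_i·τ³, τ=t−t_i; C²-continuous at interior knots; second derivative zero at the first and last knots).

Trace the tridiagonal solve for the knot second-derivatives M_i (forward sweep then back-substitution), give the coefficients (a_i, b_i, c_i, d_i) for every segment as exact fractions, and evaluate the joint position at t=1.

Δ: Δ0=5/2, Δ1=-5/2
row 1: diag=8, rhs=-30; c'=1/4, d'=-15/4
back: M1=-15/4
M: M0=0, M1=-15/4, M2=0
seg 0: a=-1, c=M0/2=0, d=(M1−M0)/(6·2)=-5/16, b=Δ0−h0·(2M0+M1)/6=15/4
seg 1: a=4, c=M1/2=-15/8, d=(M2−M1)/(6·2)=5/16, b=Δ1−h1·(2M1+M2)/6=0
t_q=1 → seg 0, τ=1; S=-1+15/4·τ+0·τ²+-5/16·τ³=39/16

  seg 0: a=-1 b=15/4 c=0 d=-5/16
  seg 1: a=4 b=0 c=-15/8 d=5/16
S(1) = 39/16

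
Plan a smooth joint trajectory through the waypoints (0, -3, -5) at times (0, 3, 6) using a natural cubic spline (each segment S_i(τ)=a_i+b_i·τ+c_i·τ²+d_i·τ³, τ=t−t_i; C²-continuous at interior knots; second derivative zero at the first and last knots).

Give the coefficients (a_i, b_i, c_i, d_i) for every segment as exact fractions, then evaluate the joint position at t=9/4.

Δ: Δ0=-1, Δ1=-2/3
row 1: diag=12, rhs=2; c'=1/4, d'=1/6
back: M1=1/6
M: M0=0, M1=1/6, M2=0
seg 0: a=0, c=M0/2=0, d=(M1−M0)/(6·3)=1/108, b=Δ0−h0·(2M0+M1)/6=-13/12
seg 1: a=-3, c=M1/2=1/12, d=(M2−M1)/(6·3)=-1/108, b=Δ1−h1·(2M1+M2)/6=-5/6
t_q=9/4 → seg 0, τ=9/4; S=0+-13/12·τ+0·τ²+1/108·τ³=-597/256

  seg 0: a=0 b=-13/12 c=0 d=1/108
  seg 1: a=-3 b=-5/6 c=1/12 d=-1/108
S(9/4) = -597/256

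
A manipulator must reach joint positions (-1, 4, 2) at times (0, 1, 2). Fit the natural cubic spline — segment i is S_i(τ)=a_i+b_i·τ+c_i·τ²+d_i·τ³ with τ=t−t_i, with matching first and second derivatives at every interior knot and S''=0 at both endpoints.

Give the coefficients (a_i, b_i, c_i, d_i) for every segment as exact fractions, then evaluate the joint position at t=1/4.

  seg 0: a=-1 b=27/4 c=0 d=-7/4
  seg 1: a=4 b=3/2 c=-21/4 d=7/4
S(1/4) = 169/256

Δ: Δ0=5, Δ1=-2
row 1: diag=4, rhs=-42; c'=1/4, d'=-21/2
back: M1=-21/2
M: M0=0, M1=-21/2, M2=0
seg 0: a=-1, c=M0/2=0, d=(M1−M0)/(6·1)=-7/4, b=Δ0−h0·(2M0+M1)/6=27/4
seg 1: a=4, c=M1/2=-21/4, d=(M2−M1)/(6·1)=7/4, b=Δ1−h1·(2M1+M2)/6=3/2
t_q=1/4 → seg 0, τ=1/4; S=-1+27/4·τ+0·τ²+-7/4·τ³=169/256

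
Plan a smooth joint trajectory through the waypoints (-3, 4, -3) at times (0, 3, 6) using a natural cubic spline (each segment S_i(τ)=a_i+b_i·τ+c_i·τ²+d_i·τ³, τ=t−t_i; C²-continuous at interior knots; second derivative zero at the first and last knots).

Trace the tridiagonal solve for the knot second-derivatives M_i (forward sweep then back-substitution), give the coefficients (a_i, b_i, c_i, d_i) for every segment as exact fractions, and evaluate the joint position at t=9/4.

Δ: Δ0=7/3, Δ1=-7/3
row 1: diag=12, rhs=-28; c'=1/4, d'=-7/3
back: M1=-7/3
M: M0=0, M1=-7/3, M2=0
seg 0: a=-3, c=M0/2=0, d=(M1−M0)/(6·3)=-7/54, b=Δ0−h0·(2M0+M1)/6=7/2
seg 1: a=4, c=M1/2=-7/6, d=(M2−M1)/(6·3)=7/54, b=Δ1−h1·(2M1+M2)/6=0
t_q=9/4 → seg 0, τ=9/4; S=-3+7/2·τ+0·τ²+-7/54·τ³=435/128

  seg 0: a=-3 b=7/2 c=0 d=-7/54
  seg 1: a=4 b=0 c=-7/6 d=7/54
S(9/4) = 435/128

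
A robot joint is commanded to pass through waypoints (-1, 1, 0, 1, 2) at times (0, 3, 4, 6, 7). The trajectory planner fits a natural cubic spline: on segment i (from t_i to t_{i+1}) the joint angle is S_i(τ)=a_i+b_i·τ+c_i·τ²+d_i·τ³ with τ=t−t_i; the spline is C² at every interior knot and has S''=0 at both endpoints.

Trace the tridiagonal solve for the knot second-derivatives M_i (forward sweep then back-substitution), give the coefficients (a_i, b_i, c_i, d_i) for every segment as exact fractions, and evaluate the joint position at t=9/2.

Δ: Δ0=2/3, Δ1=-1, Δ2=1/2, Δ3=1
row 1: diag=8, rhs=-10; c'=1/8, d'=-5/4
row 2: denom=6−1·1/8=47/8; d'=(9−1·-5/4)/(47/8)=82/47
row 3: denom=6−2·16/47=250/47; d'=(3−2·82/47)/(250/47)=-23/250
back: M3=-23/250
back: M2=82/47−16/47·-23/250=222/125
back: M1=-5/4−1/8·222/125=-184/125
M: M0=0, M1=-184/125, M2=222/125, M3=-23/250, M4=0
seg 0: a=-1, c=M0/2=0, d=(M1−M0)/(6·3)=-92/1125, b=Δ0−h0·(2M0+M1)/6=526/375
seg 1: a=1, c=M1/2=-92/125, d=(M2−M1)/(6·1)=203/375, b=Δ1−h1·(2M1+M2)/6=-302/375
seg 2: a=0, c=M2/2=111/125, d=(M3−M2)/(6·2)=-467/3000, b=Δ2−h2·(2M2+M3)/6=-49/75
seg 3: a=1, c=M3/2=-23/500, d=(M4−M3)/(6·1)=23/1500, b=Δ3−h3·(2M3+M4)/6=773/750
t_q=9/2 → seg 2, τ=1/2; S=0+-49/75·τ+111/125·τ²+-467/3000·τ³=-993/8000

  seg 0: a=-1 b=526/375 c=0 d=-92/1125
  seg 1: a=1 b=-302/375 c=-92/125 d=203/375
  seg 2: a=0 b=-49/75 c=111/125 d=-467/3000
  seg 3: a=1 b=773/750 c=-23/500 d=23/1500
S(9/2) = -993/8000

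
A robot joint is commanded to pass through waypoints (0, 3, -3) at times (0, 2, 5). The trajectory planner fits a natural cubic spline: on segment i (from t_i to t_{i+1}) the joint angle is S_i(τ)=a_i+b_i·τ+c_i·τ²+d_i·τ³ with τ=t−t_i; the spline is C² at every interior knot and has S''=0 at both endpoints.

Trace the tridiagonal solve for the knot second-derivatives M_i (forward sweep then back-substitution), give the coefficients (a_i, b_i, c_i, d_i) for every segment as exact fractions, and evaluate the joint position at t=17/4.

Δ: Δ0=3/2, Δ1=-2
row 1: diag=10, rhs=-21; c'=3/10, d'=-21/10
back: M1=-21/10
M: M0=0, M1=-21/10, M2=0
seg 0: a=0, c=M0/2=0, d=(M1−M0)/(6·2)=-7/40, b=Δ0−h0·(2M0+M1)/6=11/5
seg 1: a=3, c=M1/2=-21/20, d=(M2−M1)/(6·3)=7/60, b=Δ1−h1·(2M1+M2)/6=1/10
t_q=17/4 → seg 1, τ=9/4; S=3+1/10·τ+-21/20·τ²+7/60·τ³=-195/256

  seg 0: a=0 b=11/5 c=0 d=-7/40
  seg 1: a=3 b=1/10 c=-21/20 d=7/60
S(17/4) = -195/256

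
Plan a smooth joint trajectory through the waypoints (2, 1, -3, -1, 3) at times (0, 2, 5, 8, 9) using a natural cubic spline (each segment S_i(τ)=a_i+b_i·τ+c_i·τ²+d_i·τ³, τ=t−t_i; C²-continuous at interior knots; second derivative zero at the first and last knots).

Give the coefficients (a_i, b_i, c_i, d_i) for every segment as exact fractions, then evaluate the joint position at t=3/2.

  seg 0: a=2 b=-109/399 c=0 d=-181/3192
  seg 1: a=1 b=-761/798 c=-181/532 d=341/4788
  seg 2: a=-3 b=-1711/1596 c=40/133 d=445/4788
  seg 3: a=-1 b=2587/798 c=605/532 d=-605/1596
S(3/2) = 1701/1216

Δ: Δ0=-1/2, Δ1=-4/3, Δ2=2/3, Δ3=4
row 1: diag=10, rhs=-5; c'=3/10, d'=-1/2
row 2: denom=12−3·3/10=111/10; d'=(12−3·-1/2)/(111/10)=45/37
row 3: denom=8−3·10/37=266/37; d'=(20−3·45/37)/(266/37)=605/266
back: M3=605/266
back: M2=45/37−10/37·605/266=80/133
back: M1=-1/2−3/10·80/133=-181/266
M: M0=0, M1=-181/266, M2=80/133, M3=605/266, M4=0
seg 0: a=2, c=M0/2=0, d=(M1−M0)/(6·2)=-181/3192, b=Δ0−h0·(2M0+M1)/6=-109/399
seg 1: a=1, c=M1/2=-181/532, d=(M2−M1)/(6·3)=341/4788, b=Δ1−h1·(2M1+M2)/6=-761/798
seg 2: a=-3, c=M2/2=40/133, d=(M3−M2)/(6·3)=445/4788, b=Δ2−h2·(2M2+M3)/6=-1711/1596
seg 3: a=-1, c=M3/2=605/532, d=(M4−M3)/(6·1)=-605/1596, b=Δ3−h3·(2M3+M4)/6=2587/798
t_q=3/2 → seg 0, τ=3/2; S=2+-109/399·τ+0·τ²+-181/3192·τ³=1701/1216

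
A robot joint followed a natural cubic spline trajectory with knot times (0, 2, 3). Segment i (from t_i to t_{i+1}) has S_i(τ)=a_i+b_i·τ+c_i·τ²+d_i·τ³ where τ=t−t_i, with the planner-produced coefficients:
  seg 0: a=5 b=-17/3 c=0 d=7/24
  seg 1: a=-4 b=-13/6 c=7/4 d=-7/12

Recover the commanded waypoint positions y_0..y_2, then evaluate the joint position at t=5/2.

y_0 = S_0(0) = a_0 = 5
y_1 = S_1(0) = a_1 = -4
y_2 = S_1(1) = -5
t_q=5/2 is in segment 1 (τ=1/2); S_1(τ)=-151/32

y_0=5 y_1=-4 y_2=-5
S(5/2) = -151/32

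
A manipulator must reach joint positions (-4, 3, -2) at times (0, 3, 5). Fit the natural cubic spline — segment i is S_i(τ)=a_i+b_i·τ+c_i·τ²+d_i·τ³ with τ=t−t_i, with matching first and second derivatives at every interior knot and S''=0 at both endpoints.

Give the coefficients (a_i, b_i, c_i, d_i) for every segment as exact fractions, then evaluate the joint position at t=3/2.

  seg 0: a=-4 b=227/60 c=0 d=-29/180
  seg 1: a=3 b=-17/30 c=-29/20 d=29/120
S(3/2) = 181/160

Δ: Δ0=7/3, Δ1=-5/2
row 1: diag=10, rhs=-29; c'=1/5, d'=-29/10
back: M1=-29/10
M: M0=0, M1=-29/10, M2=0
seg 0: a=-4, c=M0/2=0, d=(M1−M0)/(6·3)=-29/180, b=Δ0−h0·(2M0+M1)/6=227/60
seg 1: a=3, c=M1/2=-29/20, d=(M2−M1)/(6·2)=29/120, b=Δ1−h1·(2M1+M2)/6=-17/30
t_q=3/2 → seg 0, τ=3/2; S=-4+227/60·τ+0·τ²+-29/180·τ³=181/160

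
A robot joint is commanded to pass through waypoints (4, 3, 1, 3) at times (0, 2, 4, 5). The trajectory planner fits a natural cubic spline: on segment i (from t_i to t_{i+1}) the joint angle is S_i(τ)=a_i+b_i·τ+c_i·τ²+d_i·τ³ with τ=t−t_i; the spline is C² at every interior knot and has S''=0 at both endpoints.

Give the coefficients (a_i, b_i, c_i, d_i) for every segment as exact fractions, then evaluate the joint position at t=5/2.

  seg 0: a=4 b=-1/11 c=0 d=-9/88
  seg 1: a=3 b=-29/22 c=-27/44 d=17/44
  seg 2: a=1 b=19/22 c=75/44 d=-25/44
S(5/2) = 787/352

Δ: Δ0=-1/2, Δ1=-1, Δ2=2
row 1: diag=8, rhs=-3; c'=1/4, d'=-3/8
row 2: denom=6−2·1/4=11/2; d'=(18−2·-3/8)/(11/2)=75/22
back: M2=75/22
back: M1=-3/8−1/4·75/22=-27/22
M: M0=0, M1=-27/22, M2=75/22, M3=0
seg 0: a=4, c=M0/2=0, d=(M1−M0)/(6·2)=-9/88, b=Δ0−h0·(2M0+M1)/6=-1/11
seg 1: a=3, c=M1/2=-27/44, d=(M2−M1)/(6·2)=17/44, b=Δ1−h1·(2M1+M2)/6=-29/22
seg 2: a=1, c=M2/2=75/44, d=(M3−M2)/(6·1)=-25/44, b=Δ2−h2·(2M2+M3)/6=19/22
t_q=5/2 → seg 1, τ=1/2; S=3+-29/22·τ+-27/44·τ²+17/44·τ³=787/352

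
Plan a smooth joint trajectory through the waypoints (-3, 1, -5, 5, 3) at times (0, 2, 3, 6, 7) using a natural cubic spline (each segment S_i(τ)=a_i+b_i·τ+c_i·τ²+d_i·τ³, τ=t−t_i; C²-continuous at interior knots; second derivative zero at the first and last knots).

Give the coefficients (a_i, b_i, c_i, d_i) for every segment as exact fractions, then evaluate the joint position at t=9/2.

Δ: Δ0=2, Δ1=-6, Δ2=10/3, Δ3=-2
row 1: diag=6, rhs=-48; c'=1/6, d'=-8
row 2: denom=8−1·1/6=47/6; d'=(56−1·-8)/(47/6)=384/47
row 3: denom=8−3·18/47=322/47; d'=(-32−3·384/47)/(322/47)=-1328/161
back: M3=-1328/161
back: M2=384/47−18/47·-1328/161=1824/161
back: M1=-8−1/6·1824/161=-1592/161
M: M0=0, M1=-1592/161, M2=1824/161, M3=-1328/161, M4=0
seg 0: a=-3, c=M0/2=0, d=(M1−M0)/(6·2)=-398/483, b=Δ0−h0·(2M0+M1)/6=2558/483
seg 1: a=1, c=M1/2=-796/161, d=(M2−M1)/(6·1)=244/69, b=Δ1−h1·(2M1+M2)/6=-2218/483
seg 2: a=-5, c=M2/2=912/161, d=(M3−M2)/(6·3)=-1576/1449, b=Δ2−h2·(2M2+M3)/6=-1870/483
seg 3: a=5, c=M3/2=-664/161, d=(M4−M3)/(6·1)=664/483, b=Δ3−h3·(2M3+M4)/6=362/483
t_q=9/2 → seg 2, τ=3/2; S=-5+-1870/483·τ+912/161·τ²+-1576/1449·τ³=-279/161

  seg 0: a=-3 b=2558/483 c=0 d=-398/483
  seg 1: a=1 b=-2218/483 c=-796/161 d=244/69
  seg 2: a=-5 b=-1870/483 c=912/161 d=-1576/1449
  seg 3: a=5 b=362/483 c=-664/161 d=664/483
S(9/2) = -279/161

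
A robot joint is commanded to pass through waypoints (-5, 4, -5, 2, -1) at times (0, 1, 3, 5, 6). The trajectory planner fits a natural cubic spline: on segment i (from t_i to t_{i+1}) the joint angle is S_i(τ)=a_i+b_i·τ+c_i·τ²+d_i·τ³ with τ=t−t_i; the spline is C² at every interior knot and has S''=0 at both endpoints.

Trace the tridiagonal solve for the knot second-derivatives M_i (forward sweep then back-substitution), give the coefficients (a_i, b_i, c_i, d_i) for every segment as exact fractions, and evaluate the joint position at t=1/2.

Δ: Δ0=9, Δ1=-9/2, Δ2=7/2, Δ3=-3
row 1: diag=6, rhs=-81; c'=1/3, d'=-27/2
row 2: denom=8−2·1/3=22/3; d'=(48−2·-27/2)/(22/3)=225/22
row 3: denom=6−2·3/11=60/11; d'=(-39−2·225/22)/(60/11)=-109/10
back: M3=-109/10
back: M2=225/22−3/11·-109/10=66/5
back: M1=-27/2−1/3·66/5=-179/10
M: M0=0, M1=-179/10, M2=66/5, M3=-109/10, M4=0
seg 0: a=-5, c=M0/2=0, d=(M1−M0)/(6·1)=-179/60, b=Δ0−h0·(2M0+M1)/6=719/60
seg 1: a=4, c=M1/2=-179/20, d=(M2−M1)/(6·2)=311/120, b=Δ1−h1·(2M1+M2)/6=91/30
seg 2: a=-5, c=M2/2=33/5, d=(M3−M2)/(6·2)=-241/120, b=Δ2−h2·(2M2+M3)/6=-5/3
seg 3: a=2, c=M3/2=-109/20, d=(M4−M3)/(6·1)=109/60, b=Δ3−h3·(2M3+M4)/6=19/30
t_q=1/2 → seg 0, τ=1/2; S=-5+719/60·τ+0·τ²+-179/60·τ³=99/160

  seg 0: a=-5 b=719/60 c=0 d=-179/60
  seg 1: a=4 b=91/30 c=-179/20 d=311/120
  seg 2: a=-5 b=-5/3 c=33/5 d=-241/120
  seg 3: a=2 b=19/30 c=-109/20 d=109/60
S(1/2) = 99/160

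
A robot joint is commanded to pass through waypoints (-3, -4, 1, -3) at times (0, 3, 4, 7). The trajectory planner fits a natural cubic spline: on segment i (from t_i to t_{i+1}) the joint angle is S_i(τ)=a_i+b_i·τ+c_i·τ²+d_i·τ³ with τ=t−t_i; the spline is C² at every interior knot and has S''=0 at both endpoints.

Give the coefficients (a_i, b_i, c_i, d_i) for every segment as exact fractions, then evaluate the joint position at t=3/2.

  seg 0: a=-3 b=-8/3 c=0 d=7/27
  seg 1: a=-4 b=13/3 c=7/3 d=-5/3
  seg 2: a=1 b=4 c=-8/3 d=8/27
S(3/2) = -49/8

Δ: Δ0=-1/3, Δ1=5, Δ2=-4/3
row 1: diag=8, rhs=32; c'=1/8, d'=4
row 2: denom=8−1·1/8=63/8; d'=(-38−1·4)/(63/8)=-16/3
back: M2=-16/3
back: M1=4−1/8·-16/3=14/3
M: M0=0, M1=14/3, M2=-16/3, M3=0
seg 0: a=-3, c=M0/2=0, d=(M1−M0)/(6·3)=7/27, b=Δ0−h0·(2M0+M1)/6=-8/3
seg 1: a=-4, c=M1/2=7/3, d=(M2−M1)/(6·1)=-5/3, b=Δ1−h1·(2M1+M2)/6=13/3
seg 2: a=1, c=M2/2=-8/3, d=(M3−M2)/(6·3)=8/27, b=Δ2−h2·(2M2+M3)/6=4
t_q=3/2 → seg 0, τ=3/2; S=-3+-8/3·τ+0·τ²+7/27·τ³=-49/8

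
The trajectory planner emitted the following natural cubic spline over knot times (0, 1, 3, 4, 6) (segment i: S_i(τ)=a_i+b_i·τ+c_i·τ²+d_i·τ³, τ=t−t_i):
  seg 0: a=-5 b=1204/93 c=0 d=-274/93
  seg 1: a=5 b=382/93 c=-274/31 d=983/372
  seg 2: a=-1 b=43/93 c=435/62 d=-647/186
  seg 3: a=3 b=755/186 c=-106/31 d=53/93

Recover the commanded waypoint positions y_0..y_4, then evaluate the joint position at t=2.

y_0=-5 y_1=5 y_2=-1 y_3=3 y_4=2
S(2) = 361/124

y_0 = S_0(0) = a_0 = -5
y_1 = S_1(0) = a_1 = 5
y_2 = S_2(0) = a_2 = -1
y_3 = S_3(0) = a_3 = 3
y_4 = S_3(2) = 2
t_q=2 is in segment 1 (τ=1); S_1(τ)=361/124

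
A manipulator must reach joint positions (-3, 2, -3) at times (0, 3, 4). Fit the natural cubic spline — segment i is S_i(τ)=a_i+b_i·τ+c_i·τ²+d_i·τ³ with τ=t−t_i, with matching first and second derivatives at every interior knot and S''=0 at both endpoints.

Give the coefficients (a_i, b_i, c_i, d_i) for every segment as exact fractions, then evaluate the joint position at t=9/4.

  seg 0: a=-3 b=25/6 c=0 d=-5/18
  seg 1: a=2 b=-10/3 c=-5/2 d=5/6
S(9/4) = 411/128

Δ: Δ0=5/3, Δ1=-5
row 1: diag=8, rhs=-40; c'=1/8, d'=-5
back: M1=-5
M: M0=0, M1=-5, M2=0
seg 0: a=-3, c=M0/2=0, d=(M1−M0)/(6·3)=-5/18, b=Δ0−h0·(2M0+M1)/6=25/6
seg 1: a=2, c=M1/2=-5/2, d=(M2−M1)/(6·1)=5/6, b=Δ1−h1·(2M1+M2)/6=-10/3
t_q=9/4 → seg 0, τ=9/4; S=-3+25/6·τ+0·τ²+-5/18·τ³=411/128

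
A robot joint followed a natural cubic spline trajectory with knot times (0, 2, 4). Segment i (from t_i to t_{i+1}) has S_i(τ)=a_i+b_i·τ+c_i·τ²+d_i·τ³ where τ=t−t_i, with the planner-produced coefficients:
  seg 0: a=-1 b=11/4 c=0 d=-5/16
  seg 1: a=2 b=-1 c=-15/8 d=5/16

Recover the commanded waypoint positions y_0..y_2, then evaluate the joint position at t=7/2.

y_0 = S_0(0) = a_0 = -1
y_1 = S_1(0) = a_1 = 2
y_2 = S_1(2) = -5
t_q=7/2 is in segment 1 (τ=3/2); S_1(τ)=-341/128

y_0=-1 y_1=2 y_2=-5
S(7/2) = -341/128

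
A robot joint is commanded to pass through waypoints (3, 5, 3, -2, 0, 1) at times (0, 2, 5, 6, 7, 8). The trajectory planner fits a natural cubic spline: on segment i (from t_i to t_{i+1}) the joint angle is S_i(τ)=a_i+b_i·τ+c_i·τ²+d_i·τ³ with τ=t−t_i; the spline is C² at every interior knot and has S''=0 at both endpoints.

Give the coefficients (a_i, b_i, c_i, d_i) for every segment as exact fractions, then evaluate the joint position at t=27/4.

  seg 0: a=3 b=2543/3075 c=0 d=133/3075
  seg 1: a=5 b=4139/3075 c=266/1025 d=-2861/9225
  seg 2: a=3 b=-16822/3075 c=-519/205 d=9232/3075
  seg 3: a=-2 b=-4696/3075 c=6637/1025 d=-1813/615
  seg 4: a=0 b=7931/3075 c=-2428/1025 d=2428/3075
S(27/4) = -48989/65600

Δ: Δ0=1, Δ1=-2/3, Δ2=-5, Δ3=2, Δ4=1
row 1: diag=10, rhs=-10; c'=3/10, d'=-1
row 2: denom=8−3·3/10=71/10; d'=(-26−3·-1)/(71/10)=-230/71
row 3: denom=4−1·10/71=274/71; d'=(42−1·-230/71)/(274/71)=1606/137
row 4: denom=4−1·71/274=1025/274; d'=(-6−1·1606/137)/(1025/274)=-4856/1025
back: M4=-4856/1025
back: M3=1606/137−71/274·-4856/1025=13274/1025
back: M2=-230/71−10/71·13274/1025=-1038/205
back: M1=-1−3/10·-1038/205=532/1025
M: M0=0, M1=532/1025, M2=-1038/205, M3=13274/1025, M4=-4856/1025, M5=0
seg 0: a=3, c=M0/2=0, d=(M1−M0)/(6·2)=133/3075, b=Δ0−h0·(2M0+M1)/6=2543/3075
seg 1: a=5, c=M1/2=266/1025, d=(M2−M1)/(6·3)=-2861/9225, b=Δ1−h1·(2M1+M2)/6=4139/3075
seg 2: a=3, c=M2/2=-519/205, d=(M3−M2)/(6·1)=9232/3075, b=Δ2−h2·(2M2+M3)/6=-16822/3075
seg 3: a=-2, c=M3/2=6637/1025, d=(M4−M3)/(6·1)=-1813/615, b=Δ3−h3·(2M3+M4)/6=-4696/3075
seg 4: a=0, c=M4/2=-2428/1025, d=(M5−M4)/(6·1)=2428/3075, b=Δ4−h4·(2M4+M5)/6=7931/3075
t_q=27/4 → seg 3, τ=3/4; S=-2+-4696/3075·τ+6637/1025·τ²+-1813/615·τ³=-48989/65600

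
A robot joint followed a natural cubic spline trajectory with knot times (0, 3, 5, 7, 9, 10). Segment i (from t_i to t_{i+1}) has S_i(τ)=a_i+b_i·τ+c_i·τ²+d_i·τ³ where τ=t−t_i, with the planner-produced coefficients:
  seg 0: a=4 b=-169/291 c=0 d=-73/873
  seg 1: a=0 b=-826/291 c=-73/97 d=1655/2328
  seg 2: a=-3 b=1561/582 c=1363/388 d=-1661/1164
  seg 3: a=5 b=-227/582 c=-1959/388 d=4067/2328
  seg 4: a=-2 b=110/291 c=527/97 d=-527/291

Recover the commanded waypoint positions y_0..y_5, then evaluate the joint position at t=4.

y_0=4 y_1=0 y_2=-3 y_3=5 y_4=-2 y_5=2
S(4) = -2235/776

y_0 = S_0(0) = a_0 = 4
y_1 = S_1(0) = a_1 = 0
y_2 = S_2(0) = a_2 = -3
y_3 = S_3(0) = a_3 = 5
y_4 = S_4(0) = a_4 = -2
y_5 = S_4(1) = 2
t_q=4 is in segment 1 (τ=1); S_1(τ)=-2235/776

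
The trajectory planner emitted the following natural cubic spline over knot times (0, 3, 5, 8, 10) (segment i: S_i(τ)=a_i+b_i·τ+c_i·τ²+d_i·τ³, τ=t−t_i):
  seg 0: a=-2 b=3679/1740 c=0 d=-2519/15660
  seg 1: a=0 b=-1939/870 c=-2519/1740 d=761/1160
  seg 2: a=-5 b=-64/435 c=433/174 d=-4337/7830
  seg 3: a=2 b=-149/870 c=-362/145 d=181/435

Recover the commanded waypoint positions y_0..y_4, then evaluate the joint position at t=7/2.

y_0=-2 y_1=0 y_2=-5 y_3=2 y_4=-5
S(7/2) = -12939/9280

y_0 = S_0(0) = a_0 = -2
y_1 = S_1(0) = a_1 = 0
y_2 = S_2(0) = a_2 = -5
y_3 = S_3(0) = a_3 = 2
y_4 = S_3(2) = -5
t_q=7/2 is in segment 1 (τ=1/2); S_1(τ)=-12939/9280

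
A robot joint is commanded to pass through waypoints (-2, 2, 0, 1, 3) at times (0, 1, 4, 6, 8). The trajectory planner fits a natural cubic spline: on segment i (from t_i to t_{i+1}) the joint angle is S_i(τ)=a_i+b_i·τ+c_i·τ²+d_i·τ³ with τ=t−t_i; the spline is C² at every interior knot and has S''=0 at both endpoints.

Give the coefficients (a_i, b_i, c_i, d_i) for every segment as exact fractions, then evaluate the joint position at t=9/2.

Δ: Δ0=4, Δ1=-2/3, Δ2=1/2, Δ3=1
row 1: diag=8, rhs=-28; c'=3/8, d'=-7/2
row 2: denom=10−3·3/8=71/8; d'=(7−3·-7/2)/(71/8)=140/71
row 3: denom=8−2·16/71=536/71; d'=(3−2·140/71)/(536/71)=-1/8
back: M3=-1/8
back: M2=140/71−16/71·-1/8=2
back: M1=-7/2−3/8·2=-17/4
M: M0=0, M1=-17/4, M2=2, M3=-1/8, M4=0
seg 0: a=-2, c=M0/2=0, d=(M1−M0)/(6·1)=-17/24, b=Δ0−h0·(2M0+M1)/6=113/24
seg 1: a=2, c=M1/2=-17/8, d=(M2−M1)/(6·3)=25/72, b=Δ1−h1·(2M1+M2)/6=31/12
seg 2: a=0, c=M2/2=1, d=(M3−M2)/(6·2)=-17/96, b=Δ2−h2·(2M2+M3)/6=-19/24
seg 3: a=1, c=M3/2=-1/16, d=(M4−M3)/(6·2)=1/96, b=Δ3−h3·(2M3+M4)/6=13/12
t_q=9/2 → seg 2, τ=1/2; S=0+-19/24·τ+1·τ²+-17/96·τ³=-43/256

  seg 0: a=-2 b=113/24 c=0 d=-17/24
  seg 1: a=2 b=31/12 c=-17/8 d=25/72
  seg 2: a=0 b=-19/24 c=1 d=-17/96
  seg 3: a=1 b=13/12 c=-1/16 d=1/96
S(9/2) = -43/256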